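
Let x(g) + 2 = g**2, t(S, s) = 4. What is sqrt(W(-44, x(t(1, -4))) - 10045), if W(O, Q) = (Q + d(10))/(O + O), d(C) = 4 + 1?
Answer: I*sqrt(19447538)/44 ≈ 100.23*I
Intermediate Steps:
x(g) = -2 + g**2
d(C) = 5
W(O, Q) = (5 + Q)/(2*O) (W(O, Q) = (Q + 5)/(O + O) = (5 + Q)/((2*O)) = (5 + Q)*(1/(2*O)) = (5 + Q)/(2*O))
sqrt(W(-44, x(t(1, -4))) - 10045) = sqrt((1/2)*(5 + (-2 + 4**2))/(-44) - 10045) = sqrt((1/2)*(-1/44)*(5 + (-2 + 16)) - 10045) = sqrt((1/2)*(-1/44)*(5 + 14) - 10045) = sqrt((1/2)*(-1/44)*19 - 10045) = sqrt(-19/88 - 10045) = sqrt(-883979/88) = I*sqrt(19447538)/44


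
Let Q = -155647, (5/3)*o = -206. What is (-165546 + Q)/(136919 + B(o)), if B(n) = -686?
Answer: -321193/136233 ≈ -2.3577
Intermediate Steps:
o = -618/5 (o = (3/5)*(-206) = -618/5 ≈ -123.60)
(-165546 + Q)/(136919 + B(o)) = (-165546 - 155647)/(136919 - 686) = -321193/136233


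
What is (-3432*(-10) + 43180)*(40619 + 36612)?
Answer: 5985402500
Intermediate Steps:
(-3432*(-10) + 43180)*(40619 + 36612) = (34320 + 43180)*77231 = 77500*77231 = 5985402500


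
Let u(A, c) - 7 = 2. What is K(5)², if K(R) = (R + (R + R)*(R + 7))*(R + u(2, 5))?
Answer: 3062500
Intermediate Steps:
u(A, c) = 9 (u(A, c) = 7 + 2 = 9)
K(R) = (9 + R)*(R + 2*R*(7 + R)) (K(R) = (R + (R + R)*(R + 7))*(R + 9) = (R + (2*R)*(7 + R))*(9 + R) = (R + 2*R*(7 + R))*(9 + R) = (9 + R)*(R + 2*R*(7 + R)))
K(5)² = (5*(135 + 2*5² + 33*5))² = (5*(135 + 2*25 + 165))² = (5*(135 + 50 + 165))² = (5*350)² = 1750² = 3062500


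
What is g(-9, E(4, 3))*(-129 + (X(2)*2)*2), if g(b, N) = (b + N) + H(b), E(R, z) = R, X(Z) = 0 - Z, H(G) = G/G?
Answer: 548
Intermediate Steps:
H(G) = 1
X(Z) = -Z
g(b, N) = 1 + N + b (g(b, N) = (b + N) + 1 = (N + b) + 1 = 1 + N + b)
g(-9, E(4, 3))*(-129 + (X(2)*2)*2) = (1 + 4 - 9)*(-129 + (-1*2*2)*2) = -4*(-129 - 2*2*2) = -4*(-129 - 4*2) = -4*(-129 - 8) = -4*(-137) = 548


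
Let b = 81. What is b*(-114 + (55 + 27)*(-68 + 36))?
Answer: -221778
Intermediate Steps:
b*(-114 + (55 + 27)*(-68 + 36)) = 81*(-114 + (55 + 27)*(-68 + 36)) = 81*(-114 + 82*(-32)) = 81*(-114 - 2624) = 81*(-2738) = -221778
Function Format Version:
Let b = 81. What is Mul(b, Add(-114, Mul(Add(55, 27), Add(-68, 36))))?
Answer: -221778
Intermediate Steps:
Mul(b, Add(-114, Mul(Add(55, 27), Add(-68, 36)))) = Mul(81, Add(-114, Mul(Add(55, 27), Add(-68, 36)))) = Mul(81, Add(-114, Mul(82, -32))) = Mul(81, Add(-114, -2624)) = Mul(81, -2738) = -221778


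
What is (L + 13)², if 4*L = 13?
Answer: 4225/16 ≈ 264.06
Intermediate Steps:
L = 13/4 (L = (¼)*13 = 13/4 ≈ 3.2500)
(L + 13)² = (13/4 + 13)² = (65/4)² = 4225/16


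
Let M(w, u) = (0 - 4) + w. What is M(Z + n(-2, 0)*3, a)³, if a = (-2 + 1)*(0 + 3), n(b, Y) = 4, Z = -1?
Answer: 343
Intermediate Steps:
a = -3 (a = -1*3 = -3)
M(w, u) = -4 + w
M(Z + n(-2, 0)*3, a)³ = (-4 + (-1 + 4*3))³ = (-4 + (-1 + 12))³ = (-4 + 11)³ = 7³ = 343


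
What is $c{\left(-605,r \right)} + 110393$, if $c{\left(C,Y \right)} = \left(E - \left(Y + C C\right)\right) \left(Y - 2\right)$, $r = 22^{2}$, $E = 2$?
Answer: $-176545981$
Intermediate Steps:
$r = 484$
$c{\left(C,Y \right)} = \left(-2 + Y\right) \left(2 - Y - C^{2}\right)$ ($c{\left(C,Y \right)} = \left(2 - \left(Y + C C\right)\right) \left(Y - 2\right) = \left(2 - \left(Y + C^{2}\right)\right) \left(-2 + Y\right) = \left(2 - Y - C^{2}\right) \left(-2 + Y\right) = \left(-2 + Y\right) \left(2 - Y - C^{2}\right)$)
$c{\left(-605,r \right)} + 110393 = \left(-4 - 484^{2} + 2 \left(-605\right)^{2} + 4 \cdot 484 - 484 \left(-605\right)^{2}\right) + 110393 = \left(-4 - 234256 + 2 \cdot 366025 + 1936 - 484 \cdot 366025\right) + 110393 = \left(-4 - 234256 + 732050 + 1936 - 177156100\right) + 110393 = -176656374 + 110393 = -176545981$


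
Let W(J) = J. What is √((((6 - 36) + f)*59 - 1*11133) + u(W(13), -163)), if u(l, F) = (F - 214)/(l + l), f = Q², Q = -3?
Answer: I*√49546/2 ≈ 111.29*I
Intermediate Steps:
f = 9 (f = (-3)² = 9)
u(l, F) = (-214 + F)/(2*l) (u(l, F) = (-214 + F)/((2*l)) = (-214 + F)*(1/(2*l)) = (-214 + F)/(2*l))
√((((6 - 36) + f)*59 - 1*11133) + u(W(13), -163)) = √((((6 - 36) + 9)*59 - 1*11133) + (½)*(-214 - 163)/13) = √(((-30 + 9)*59 - 11133) + (½)*(1/13)*(-377)) = √((-21*59 - 11133) - 29/2) = √((-1239 - 11133) - 29/2) = √(-12372 - 29/2) = √(-24773/2) = I*√49546/2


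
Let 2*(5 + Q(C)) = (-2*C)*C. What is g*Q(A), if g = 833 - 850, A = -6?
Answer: 697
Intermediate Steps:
Q(C) = -5 - C**2 (Q(C) = -5 + ((-2*C)*C)/2 = -5 + (-2*C**2)/2 = -5 - C**2)
g = -17
g*Q(A) = -17*(-5 - 1*(-6)**2) = -17*(-5 - 1*36) = -17*(-5 - 36) = -17*(-41) = 697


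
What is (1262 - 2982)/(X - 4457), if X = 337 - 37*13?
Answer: 40/107 ≈ 0.37383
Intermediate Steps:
X = -144 (X = 337 - 1*481 = 337 - 481 = -144)
(1262 - 2982)/(X - 4457) = (1262 - 2982)/(-144 - 4457) = -1720/(-4601) = -1720*(-1/4601) = 40/107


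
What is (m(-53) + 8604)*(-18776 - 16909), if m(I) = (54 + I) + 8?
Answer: -307354905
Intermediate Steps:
m(I) = 62 + I
(m(-53) + 8604)*(-18776 - 16909) = ((62 - 53) + 8604)*(-18776 - 16909) = (9 + 8604)*(-35685) = 8613*(-35685) = -307354905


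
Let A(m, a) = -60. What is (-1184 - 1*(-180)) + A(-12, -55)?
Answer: -1064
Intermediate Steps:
(-1184 - 1*(-180)) + A(-12, -55) = (-1184 - 1*(-180)) - 60 = (-1184 + 180) - 60 = -1004 - 60 = -1064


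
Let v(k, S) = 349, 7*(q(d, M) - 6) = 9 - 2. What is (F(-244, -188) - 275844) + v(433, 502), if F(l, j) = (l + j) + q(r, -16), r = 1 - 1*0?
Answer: -275920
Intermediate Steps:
r = 1 (r = 1 + 0 = 1)
q(d, M) = 7 (q(d, M) = 6 + (9 - 2)/7 = 6 + (⅐)*7 = 6 + 1 = 7)
F(l, j) = 7 + j + l (F(l, j) = (l + j) + 7 = (j + l) + 7 = 7 + j + l)
(F(-244, -188) - 275844) + v(433, 502) = ((7 - 188 - 244) - 275844) + 349 = (-425 - 275844) + 349 = -276269 + 349 = -275920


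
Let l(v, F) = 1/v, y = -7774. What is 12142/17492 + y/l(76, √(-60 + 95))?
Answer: -5167340633/8746 ≈ -5.9082e+5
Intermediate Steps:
12142/17492 + y/l(76, √(-60 + 95)) = 12142/17492 - 7774/(1/76) = 12142*(1/17492) - 7774/1/76 = 6071/8746 - 7774*76 = 6071/8746 - 590824 = -5167340633/8746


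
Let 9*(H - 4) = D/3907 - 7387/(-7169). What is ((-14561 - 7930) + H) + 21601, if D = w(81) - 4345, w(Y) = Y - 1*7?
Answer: -24816420048/28009283 ≈ -886.01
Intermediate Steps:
w(Y) = -7 + Y (w(Y) = Y - 7 = -7 + Y)
D = -4271 (D = (-7 + 81) - 4345 = 74 - 4345 = -4271)
H = 111841822/28009283 (H = 4 + (-4271/3907 - 7387/(-7169))/9 = 4 + (-4271*1/3907 - 7387*(-1/7169))/9 = 4 + (-4271/3907 + 7387/7169)/9 = 4 + (1/9)*(-1757790/28009283) = 4 - 195310/28009283 = 111841822/28009283 ≈ 3.9930)
((-14561 - 7930) + H) + 21601 = ((-14561 - 7930) + 111841822/28009283) + 21601 = (-22491 + 111841822/28009283) + 21601 = -629844942131/28009283 + 21601 = -24816420048/28009283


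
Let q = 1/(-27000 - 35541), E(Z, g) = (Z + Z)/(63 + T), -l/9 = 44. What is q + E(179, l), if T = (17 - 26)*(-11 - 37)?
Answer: 829229/1146585 ≈ 0.72322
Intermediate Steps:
l = -396 (l = -9*44 = -396)
T = 432 (T = -9*(-48) = 432)
E(Z, g) = 2*Z/495 (E(Z, g) = (Z + Z)/(63 + 432) = (2*Z)/495 = (2*Z)*(1/495) = 2*Z/495)
q = -1/62541 (q = 1/(-62541) = -1/62541 ≈ -1.5989e-5)
q + E(179, l) = -1/62541 + (2/495)*179 = -1/62541 + 358/495 = 829229/1146585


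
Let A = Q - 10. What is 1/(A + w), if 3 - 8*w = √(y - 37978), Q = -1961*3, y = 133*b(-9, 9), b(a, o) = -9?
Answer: -47141/277789132 + 5*I*√1567/277789132 ≈ -0.0001697 + 7.1251e-7*I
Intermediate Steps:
y = -1197 (y = 133*(-9) = -1197)
Q = -5883
w = 3/8 - 5*I*√1567/8 (w = 3/8 - √(-1197 - 37978)/8 = 3/8 - 5*I*√1567/8 ≈ 0.375 - 24.741*I)
A = -5893 (A = -5883 - 10 = -5893)
1/(A + w) = 1/(-5893 + (3/8 - 5*I*√1567/8)) = 1/(-47141/8 - 5*I*√1567/8)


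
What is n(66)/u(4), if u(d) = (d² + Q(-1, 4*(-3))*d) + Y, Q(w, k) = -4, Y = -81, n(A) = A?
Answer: -22/27 ≈ -0.81481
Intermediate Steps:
u(d) = -81 + d² - 4*d (u(d) = (d² - 4*d) - 81 = -81 + d² - 4*d)
n(66)/u(4) = 66/(-81 + 4² - 4*4) = 66/(-81 + 16 - 16) = 66/(-81) = 66*(-1/81) = -22/27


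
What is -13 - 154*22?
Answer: -3401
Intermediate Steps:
-13 - 154*22 = -13 - 3388 = -3401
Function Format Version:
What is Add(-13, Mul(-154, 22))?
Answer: -3401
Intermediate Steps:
Add(-13, Mul(-154, 22)) = Add(-13, -3388) = -3401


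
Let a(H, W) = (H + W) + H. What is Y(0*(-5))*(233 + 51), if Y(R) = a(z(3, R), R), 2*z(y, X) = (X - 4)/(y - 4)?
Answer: 1136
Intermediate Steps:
z(y, X) = (-4 + X)/(2*(-4 + y)) (z(y, X) = ((X - 4)/(y - 4))/2 = ((-4 + X)/(-4 + y))/2 = (-4 + X)/(2*(-4 + y)))
a(H, W) = W + 2*H
Y(R) = 4 (Y(R) = R + 2*((-4 + R)/(2*(-4 + 3))) = R + 2*((1/2)*(-4 + R)/(-1)) = R + 2*((1/2)*(-1)*(-4 + R)) = R + 2*(2 - R/2) = R + (4 - R) = 4)
Y(0*(-5))*(233 + 51) = 4*(233 + 51) = 4*284 = 1136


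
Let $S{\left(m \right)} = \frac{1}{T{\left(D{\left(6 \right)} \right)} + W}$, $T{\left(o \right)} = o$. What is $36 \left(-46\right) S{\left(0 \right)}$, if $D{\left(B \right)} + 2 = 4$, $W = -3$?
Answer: $1656$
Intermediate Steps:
$D{\left(B \right)} = 2$ ($D{\left(B \right)} = -2 + 4 = 2$)
$S{\left(m \right)} = -1$ ($S{\left(m \right)} = \frac{1}{2 - 3} = \frac{1}{-1} = -1$)
$36 \left(-46\right) S{\left(0 \right)} = 36 \left(-46\right) \left(-1\right) = \left(-1656\right) \left(-1\right) = 1656$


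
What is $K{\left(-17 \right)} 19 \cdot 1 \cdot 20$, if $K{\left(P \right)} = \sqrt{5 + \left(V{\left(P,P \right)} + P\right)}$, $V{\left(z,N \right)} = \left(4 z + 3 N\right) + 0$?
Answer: $380 i \sqrt{131} \approx 4349.3 i$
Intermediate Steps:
$V{\left(z,N \right)} = 3 N + 4 z$ ($V{\left(z,N \right)} = \left(3 N + 4 z\right) + 0 = 3 N + 4 z$)
$K{\left(P \right)} = \sqrt{5 + 8 P}$ ($K{\left(P \right)} = \sqrt{5 + \left(\left(3 P + 4 P\right) + P\right)} = \sqrt{5 + \left(7 P + P\right)} = \sqrt{5 + 8 P}$)
$K{\left(-17 \right)} 19 \cdot 1 \cdot 20 = \sqrt{5 + 8 \left(-17\right)} 19 \cdot 1 \cdot 20 = \sqrt{5 - 136} \cdot 19 \cdot 20 = \sqrt{-131} \cdot 380 = i \sqrt{131} \cdot 380 = 380 i \sqrt{131}$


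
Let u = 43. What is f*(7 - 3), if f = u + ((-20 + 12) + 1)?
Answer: 144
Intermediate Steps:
f = 36 (f = 43 + ((-20 + 12) + 1) = 43 + (-8 + 1) = 43 - 7 = 36)
f*(7 - 3) = 36*(7 - 3) = 36*4 = 144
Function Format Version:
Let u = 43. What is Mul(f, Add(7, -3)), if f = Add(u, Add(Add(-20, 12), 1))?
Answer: 144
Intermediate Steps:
f = 36 (f = Add(43, Add(Add(-20, 12), 1)) = Add(43, Add(-8, 1)) = Add(43, -7) = 36)
Mul(f, Add(7, -3)) = Mul(36, Add(7, -3)) = Mul(36, 4) = 144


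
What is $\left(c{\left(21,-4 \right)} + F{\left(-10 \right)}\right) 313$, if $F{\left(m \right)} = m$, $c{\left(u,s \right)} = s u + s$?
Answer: $-30674$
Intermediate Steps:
$c{\left(u,s \right)} = s + s u$
$\left(c{\left(21,-4 \right)} + F{\left(-10 \right)}\right) 313 = \left(- 4 \left(1 + 21\right) - 10\right) 313 = \left(\left(-4\right) 22 - 10\right) 313 = \left(-88 - 10\right) 313 = \left(-98\right) 313 = -30674$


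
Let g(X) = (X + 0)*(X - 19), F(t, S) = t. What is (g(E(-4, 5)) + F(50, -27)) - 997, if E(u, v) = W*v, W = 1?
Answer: -1017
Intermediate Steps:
E(u, v) = v (E(u, v) = 1*v = v)
g(X) = X*(-19 + X)
(g(E(-4, 5)) + F(50, -27)) - 997 = (5*(-19 + 5) + 50) - 997 = (5*(-14) + 50) - 997 = (-70 + 50) - 997 = -20 - 997 = -1017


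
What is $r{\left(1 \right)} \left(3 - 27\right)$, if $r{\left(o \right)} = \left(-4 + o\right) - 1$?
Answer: $96$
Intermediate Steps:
$r{\left(o \right)} = -5 + o$
$r{\left(1 \right)} \left(3 - 27\right) = \left(-5 + 1\right) \left(3 - 27\right) = \left(-4\right) \left(-24\right) = 96$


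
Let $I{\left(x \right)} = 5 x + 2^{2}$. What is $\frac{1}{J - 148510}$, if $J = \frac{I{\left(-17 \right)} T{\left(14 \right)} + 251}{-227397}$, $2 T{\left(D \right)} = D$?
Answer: $- \frac{227397}{33770728154} \approx -6.7335 \cdot 10^{-6}$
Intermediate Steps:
$T{\left(D \right)} = \frac{D}{2}$
$I{\left(x \right)} = 4 + 5 x$ ($I{\left(x \right)} = 5 x + 4 = 4 + 5 x$)
$J = \frac{316}{227397}$ ($J = \frac{\left(4 + 5 \left(-17\right)\right) \frac{1}{2} \cdot 14 + 251}{-227397} = \left(\left(4 - 85\right) 7 + 251\right) \left(- \frac{1}{227397}\right) = \left(\left(-81\right) 7 + 251\right) \left(- \frac{1}{227397}\right) = \left(-567 + 251\right) \left(- \frac{1}{227397}\right) = \left(-316\right) \left(- \frac{1}{227397}\right) = \frac{316}{227397} \approx 0.0013896$)
$\frac{1}{J - 148510} = \frac{1}{\frac{316}{227397} - 148510} = \frac{1}{- \frac{33770728154}{227397}} = - \frac{227397}{33770728154}$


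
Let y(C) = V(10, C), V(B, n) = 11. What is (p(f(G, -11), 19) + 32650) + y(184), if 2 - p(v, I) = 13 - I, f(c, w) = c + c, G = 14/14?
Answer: 32669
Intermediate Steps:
G = 1 (G = 14*(1/14) = 1)
f(c, w) = 2*c
p(v, I) = -11 + I (p(v, I) = 2 - (13 - I) = 2 + (-13 + I) = -11 + I)
y(C) = 11
(p(f(G, -11), 19) + 32650) + y(184) = ((-11 + 19) + 32650) + 11 = (8 + 32650) + 11 = 32658 + 11 = 32669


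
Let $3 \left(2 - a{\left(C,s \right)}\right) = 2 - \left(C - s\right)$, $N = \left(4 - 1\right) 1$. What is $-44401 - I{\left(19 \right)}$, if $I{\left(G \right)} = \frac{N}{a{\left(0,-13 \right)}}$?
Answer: $- \frac{754826}{17} \approx -44402.0$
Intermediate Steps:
$N = 3$ ($N = 3 \cdot 1 = 3$)
$a{\left(C,s \right)} = \frac{4}{3} - \frac{s}{3} + \frac{C}{3}$ ($a{\left(C,s \right)} = 2 - \frac{2 - \left(C - s\right)}{3} = 2 - \frac{2 + s - C}{3} = 2 - \left(\frac{2}{3} - \frac{C}{3} + \frac{s}{3}\right) = \frac{4}{3} - \frac{s}{3} + \frac{C}{3}$)
$I{\left(G \right)} = \frac{9}{17}$ ($I{\left(G \right)} = \frac{3}{\frac{4}{3} - - \frac{13}{3} + \frac{1}{3} \cdot 0} = \frac{3}{\frac{4}{3} + \frac{13}{3} + 0} = \frac{3}{\frac{17}{3}} = 3 \cdot \frac{3}{17} = \frac{9}{17}$)
$-44401 - I{\left(19 \right)} = -44401 - \frac{9}{17} = - \frac{754826}{17}$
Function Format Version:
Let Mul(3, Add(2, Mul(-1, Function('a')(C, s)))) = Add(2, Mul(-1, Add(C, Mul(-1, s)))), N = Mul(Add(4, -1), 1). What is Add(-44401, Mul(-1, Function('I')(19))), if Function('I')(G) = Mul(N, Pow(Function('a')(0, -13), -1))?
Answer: Rational(-754826, 17) ≈ -44402.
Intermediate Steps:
N = 3 (N = Mul(3, 1) = 3)
Function('a')(C, s) = Add(Rational(4, 3), Mul(Rational(-1, 3), s), Mul(Rational(1, 3), C)) (Function('a')(C, s) = Add(2, Mul(Rational(-1, 3), Add(2, Mul(-1, Add(C, Mul(-1, s)))))) = Add(2, Mul(Rational(-1, 3), Add(2, Add(s, Mul(-1, C))))) = Add(2, Mul(Rational(-1, 3), Add(2, s, Mul(-1, C)))) = Add(2, Add(Rational(-2, 3), Mul(Rational(-1, 3), s), Mul(Rational(1, 3), C))) = Add(Rational(4, 3), Mul(Rational(-1, 3), s), Mul(Rational(1, 3), C)))
Function('I')(G) = Rational(9, 17) (Function('I')(G) = Mul(3, Pow(Add(Rational(4, 3), Mul(Rational(-1, 3), -13), Mul(Rational(1, 3), 0)), -1)) = Mul(3, Pow(Add(Rational(4, 3), Rational(13, 3), 0), -1)) = Mul(3, Pow(Rational(17, 3), -1)) = Mul(3, Rational(3, 17)) = Rational(9, 17))
Add(-44401, Mul(-1, Function('I')(19))) = Add(-44401, Mul(-1, Rational(9, 17))) = Add(-44401, Rational(-9, 17)) = Rational(-754826, 17)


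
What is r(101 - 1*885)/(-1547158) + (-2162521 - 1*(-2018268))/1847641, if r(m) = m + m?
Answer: -110142540943/1429296277139 ≈ -0.077061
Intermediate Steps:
r(m) = 2*m
r(101 - 1*885)/(-1547158) + (-2162521 - 1*(-2018268))/1847641 = (2*(101 - 1*885))/(-1547158) + (-2162521 - 1*(-2018268))/1847641 = (2*(101 - 885))*(-1/1547158) + (-2162521 + 2018268)*(1/1847641) = (2*(-784))*(-1/1547158) - 144253*1/1847641 = -1568*(-1/1547158) - 144253/1847641 = 784/773579 - 144253/1847641 = -110142540943/1429296277139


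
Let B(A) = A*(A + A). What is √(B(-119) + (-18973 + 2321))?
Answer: √11670 ≈ 108.03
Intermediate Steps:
B(A) = 2*A² (B(A) = A*(2*A) = 2*A²)
√(B(-119) + (-18973 + 2321)) = √(2*(-119)² + (-18973 + 2321)) = √(2*14161 - 16652) = √(28322 - 16652) = √11670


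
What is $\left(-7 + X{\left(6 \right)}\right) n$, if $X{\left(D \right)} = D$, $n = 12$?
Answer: $-12$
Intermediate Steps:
$\left(-7 + X{\left(6 \right)}\right) n = \left(-7 + 6\right) 12 = \left(-1\right) 12 = -12$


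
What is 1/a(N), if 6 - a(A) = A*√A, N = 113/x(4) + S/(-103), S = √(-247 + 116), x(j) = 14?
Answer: 2079364/(12476184 - √1442*(11639 - 14*I*√131)^(3/2)) ≈ -0.059022 - 0.001651*I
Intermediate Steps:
S = I*√131 (S = √(-131) = I*√131 ≈ 11.446*I)
N = 113/14 - I*√131/103 (N = 113/14 + (I*√131)/(-103) = 113*(1/14) + (I*√131)*(-1/103) = 113/14 - I*√131/103 ≈ 8.0714 - 0.11112*I)
a(A) = 6 - A^(3/2) (a(A) = 6 - A*√A = 6 - A^(3/2))
1/a(N) = 1/(6 - (113/14 - I*√131/103)^(3/2))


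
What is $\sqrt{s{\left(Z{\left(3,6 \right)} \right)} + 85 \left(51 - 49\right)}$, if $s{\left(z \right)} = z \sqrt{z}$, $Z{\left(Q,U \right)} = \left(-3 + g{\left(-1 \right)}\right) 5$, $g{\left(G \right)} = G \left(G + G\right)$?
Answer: $\sqrt{170 - 5 i \sqrt{5}} \approx 13.045 - 0.42852 i$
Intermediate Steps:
$g{\left(G \right)} = 2 G^{2}$ ($g{\left(G \right)} = G 2 G = 2 G^{2}$)
$Z{\left(Q,U \right)} = -5$ ($Z{\left(Q,U \right)} = \left(-3 + 2 \left(-1\right)^{2}\right) 5 = \left(-3 + 2 \cdot 1\right) 5 = \left(-3 + 2\right) 5 = \left(-1\right) 5 = -5$)
$s{\left(z \right)} = z^{\frac{3}{2}}$
$\sqrt{s{\left(Z{\left(3,6 \right)} \right)} + 85 \left(51 - 49\right)} = \sqrt{\left(-5\right)^{\frac{3}{2}} + 85 \left(51 - 49\right)} = \sqrt{- 5 i \sqrt{5} + 85 \cdot 2} = \sqrt{- 5 i \sqrt{5} + 170} = \sqrt{170 - 5 i \sqrt{5}}$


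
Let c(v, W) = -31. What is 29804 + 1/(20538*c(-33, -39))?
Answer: 18975551111/636678 ≈ 29804.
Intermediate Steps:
29804 + 1/(20538*c(-33, -39)) = 29804 + 1/(20538*(-31)) = 29804 + (1/20538)*(-1/31) = 29804 - 1/636678 = 18975551111/636678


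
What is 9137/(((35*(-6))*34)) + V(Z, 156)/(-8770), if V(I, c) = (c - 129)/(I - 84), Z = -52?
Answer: -32052029/25047120 ≈ -1.2797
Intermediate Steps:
V(I, c) = (-129 + c)/(-84 + I)
9137/(((35*(-6))*34)) + V(Z, 156)/(-8770) = 9137/(((35*(-6))*34)) + ((-129 + 156)/(-84 - 52))/(-8770) = 9137/((-210*34)) + (27/(-136))*(-1/8770) = 9137/(-7140) - 1/136*27*(-1/8770) = 9137*(-1/7140) - 27/136*(-1/8770) = -9137/7140 + 27/1192720 = -32052029/25047120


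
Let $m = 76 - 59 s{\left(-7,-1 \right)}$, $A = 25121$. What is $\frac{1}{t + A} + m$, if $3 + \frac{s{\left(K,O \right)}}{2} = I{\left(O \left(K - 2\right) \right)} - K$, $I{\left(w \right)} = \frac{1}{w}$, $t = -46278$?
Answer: $- \frac{77900083}{190413} \approx -409.11$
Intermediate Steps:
$s{\left(K,O \right)} = -6 - 2 K + \frac{2}{O \left(-2 + K\right)}$ ($s{\left(K,O \right)} = -6 + 2 \left(\frac{1}{O \left(K - 2\right)} - K\right) = -6 + 2 \left(\frac{1}{O \left(-2 + K\right)} - K\right) = -6 + 2 \left(- K + \frac{1}{O \left(-2 + K\right)}\right) = -6 - \left(2 K - \frac{2}{O \left(-2 + K\right)}\right) = -6 - 2 K + \frac{2}{O \left(-2 + K\right)}$)
$m = - \frac{3682}{9}$ ($m = 76 - 59 \frac{2 \left(1 - - \left(-2 - 7\right) \left(3 - 7\right)\right)}{\left(-1\right) \left(-2 - 7\right)} = 76 - 59 \cdot 2 \left(-1\right) \frac{1}{-9} \left(1 - \left(-1\right) \left(-9\right) \left(-4\right)\right) = 76 - 59 \cdot 2 \left(-1\right) \left(- \frac{1}{9}\right) \left(1 + 36\right) = 76 - 59 \cdot 2 \left(-1\right) \left(- \frac{1}{9}\right) 37 = 76 - \frac{4366}{9} = - \frac{3682}{9} \approx -409.11$)
$\frac{1}{t + A} + m = \frac{1}{-46278 + 25121} - \frac{3682}{9} = \frac{1}{-21157} - \frac{3682}{9} = - \frac{1}{21157} - \frac{3682}{9} = - \frac{77900083}{190413}$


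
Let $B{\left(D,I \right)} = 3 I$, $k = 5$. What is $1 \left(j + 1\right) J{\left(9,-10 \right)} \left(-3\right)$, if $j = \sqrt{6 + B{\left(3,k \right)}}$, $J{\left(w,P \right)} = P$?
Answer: $30 + 30 \sqrt{21} \approx 167.48$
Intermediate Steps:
$j = \sqrt{21}$ ($j = \sqrt{6 + 3 \cdot 5} = \sqrt{6 + 15} = \sqrt{21} \approx 4.5826$)
$1 \left(j + 1\right) J{\left(9,-10 \right)} \left(-3\right) = 1 \left(\sqrt{21} + 1\right) \left(-10\right) \left(-3\right) = 1 \left(1 + \sqrt{21}\right) \left(-10\right) \left(-3\right) = \left(1 + \sqrt{21}\right) \left(-10\right) \left(-3\right) = \left(-10 - 10 \sqrt{21}\right) \left(-3\right) = 30 + 30 \sqrt{21}$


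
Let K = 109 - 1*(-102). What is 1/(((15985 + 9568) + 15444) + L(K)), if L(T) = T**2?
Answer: 1/85518 ≈ 1.1693e-5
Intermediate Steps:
K = 211 (K = 109 + 102 = 211)
1/(((15985 + 9568) + 15444) + L(K)) = 1/(((15985 + 9568) + 15444) + 211**2) = 1/((25553 + 15444) + 44521) = 1/(40997 + 44521) = 1/85518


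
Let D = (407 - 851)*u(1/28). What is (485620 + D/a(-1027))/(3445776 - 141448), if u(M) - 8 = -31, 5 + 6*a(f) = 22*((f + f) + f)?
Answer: 8229665417/55997620534 ≈ 0.14696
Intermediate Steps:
a(f) = -⅚ + 11*f (a(f) = -⅚ + (22*((f + f) + f))/6 = -⅚ + (22*(2*f + f))/6 = -⅚ + (22*(3*f))/6 = -⅚ + (66*f)/6 = -⅚ + 11*f)
u(M) = -23 (u(M) = 8 - 31 = -23)
D = 10212 (D = (407 - 851)*(-23) = -444*(-23) = 10212)
(485620 + D/a(-1027))/(3445776 - 141448) = (485620 + 10212/(-⅚ + 11*(-1027)))/(3445776 - 141448) = (485620 + 10212/(-⅚ - 11297))/3304328 = (485620 + 10212/(-67787/6))*(1/3304328) = (485620 + 10212*(-6/67787))*(1/3304328) = (485620 - 61272/67787)*(1/3304328) = (32918661668/67787)*(1/3304328) = 8229665417/55997620534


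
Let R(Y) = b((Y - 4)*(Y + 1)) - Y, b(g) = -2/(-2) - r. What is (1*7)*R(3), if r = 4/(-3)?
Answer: -14/3 ≈ -4.6667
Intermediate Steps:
r = -4/3 (r = 4*(-⅓) = -4/3 ≈ -1.3333)
b(g) = 7/3 (b(g) = -2/(-2) - 1*(-4/3) = -2*(-½) + 4/3 = 1 + 4/3 = 7/3)
R(Y) = 7/3 - Y
(1*7)*R(3) = (1*7)*(7/3 - 1*3) = 7*(7/3 - 3) = 7*(-⅔) = -14/3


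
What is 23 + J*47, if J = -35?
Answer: -1622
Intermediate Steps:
23 + J*47 = 23 - 35*47 = 23 - 1645 = -1622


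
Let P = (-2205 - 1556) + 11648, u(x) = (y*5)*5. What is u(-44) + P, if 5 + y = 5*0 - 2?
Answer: 7712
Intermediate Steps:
y = -7 (y = -5 + (5*0 - 2) = -5 + (0 - 2) = -5 - 2 = -7)
u(x) = -175 (u(x) = -7*5*5 = -35*5 = -175)
P = 7887 (P = -3761 + 11648 = 7887)
u(-44) + P = -175 + 7887 = 7712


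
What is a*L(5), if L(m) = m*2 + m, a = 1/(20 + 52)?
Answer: 5/24 ≈ 0.20833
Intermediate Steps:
a = 1/72 ≈ 0.013889
L(m) = 3*m (L(m) = 2*m + m = 3*m)
a*L(5) = (3*5)/72 = (1/72)*15 = 5/24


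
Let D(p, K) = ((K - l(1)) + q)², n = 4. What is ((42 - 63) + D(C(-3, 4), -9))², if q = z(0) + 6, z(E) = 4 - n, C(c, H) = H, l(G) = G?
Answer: 25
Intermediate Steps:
z(E) = 0 (z(E) = 4 - 1*4 = 4 - 4 = 0)
q = 6 (q = 0 + 6 = 6)
D(p, K) = (5 + K)² (D(p, K) = ((K - 1*1) + 6)² = ((K - 1) + 6)² = ((-1 + K) + 6)² = (5 + K)²)
((42 - 63) + D(C(-3, 4), -9))² = ((42 - 63) + (5 - 9)²)² = (-21 + (-4)²)² = (-21 + 16)² = (-5)² = 25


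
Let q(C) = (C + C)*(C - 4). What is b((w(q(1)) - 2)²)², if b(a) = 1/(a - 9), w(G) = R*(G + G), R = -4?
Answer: 1/4439449 ≈ 2.2525e-7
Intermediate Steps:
q(C) = 2*C*(-4 + C) (q(C) = (2*C)*(-4 + C) = 2*C*(-4 + C))
w(G) = -8*G (w(G) = -4*(G + G) = -8*G)
b(a) = 1/(-9 + a)
b((w(q(1)) - 2)²)² = (1/(-9 + (-16*(-4 + 1) - 2)²))² = (1/(-9 + (-16*(-3) - 2)²))² = (1/(-9 + (-8*(-6) - 2)²))² = (1/(-9 + (48 - 2)²))² = (1/(-9 + 46²))² = (1/(-9 + 2116))² = (1/2107)² = 1/4439449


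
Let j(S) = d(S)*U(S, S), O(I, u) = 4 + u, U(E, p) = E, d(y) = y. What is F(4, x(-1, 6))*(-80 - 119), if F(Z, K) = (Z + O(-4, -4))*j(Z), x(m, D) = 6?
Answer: -12736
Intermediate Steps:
j(S) = S² (j(S) = S*S = S²)
F(Z, K) = Z³ (F(Z, K) = (Z + (4 - 4))*Z² = (Z + 0)*Z² = Z*Z² = Z³)
F(4, x(-1, 6))*(-80 - 119) = 4³*(-80 - 119) = 64*(-199) = -12736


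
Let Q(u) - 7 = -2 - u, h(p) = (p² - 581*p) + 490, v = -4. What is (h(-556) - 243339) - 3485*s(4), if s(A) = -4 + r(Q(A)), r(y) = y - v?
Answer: 385838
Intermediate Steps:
h(p) = 490 + p² - 581*p
Q(u) = 5 - u (Q(u) = 7 + (-2 - u) = 5 - u)
r(y) = 4 + y (r(y) = y - 1*(-4) = y + 4 = 4 + y)
s(A) = 5 - A (s(A) = -4 + (4 + (5 - A)) = -4 + (9 - A) = 5 - A)
(h(-556) - 243339) - 3485*s(4) = ((490 + (-556)² - 581*(-556)) - 243339) - 3485*(5 - 1*4) = ((490 + 309136 + 323036) - 243339) - 3485*(5 - 4) = (632662 - 243339) - 3485*1 = 389323 - 3485 = 385838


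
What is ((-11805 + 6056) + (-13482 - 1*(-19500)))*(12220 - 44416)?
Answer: -8660724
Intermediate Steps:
((-11805 + 6056) + (-13482 - 1*(-19500)))*(12220 - 44416) = (-5749 + (-13482 + 19500))*(-32196) = (-5749 + 6018)*(-32196) = 269*(-32196) = -8660724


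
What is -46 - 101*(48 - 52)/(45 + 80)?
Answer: -5346/125 ≈ -42.768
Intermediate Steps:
-46 - 101*(48 - 52)/(45 + 80) = -46 - (-404)/125 = -46 - 101*(-4/125) = -46 + 404/125 = -5346/125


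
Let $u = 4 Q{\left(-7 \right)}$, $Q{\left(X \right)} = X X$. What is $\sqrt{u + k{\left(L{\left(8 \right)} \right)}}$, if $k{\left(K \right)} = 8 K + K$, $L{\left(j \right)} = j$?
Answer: $2 \sqrt{67} \approx 16.371$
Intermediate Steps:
$k{\left(K \right)} = 9 K$
$Q{\left(X \right)} = X^{2}$
$u = 196$ ($u = 4 \left(-7\right)^{2} = 4 \cdot 49 = 196$)
$\sqrt{u + k{\left(L{\left(8 \right)} \right)}} = \sqrt{196 + 9 \cdot 8} = \sqrt{196 + 72} = \sqrt{268} = 2 \sqrt{67}$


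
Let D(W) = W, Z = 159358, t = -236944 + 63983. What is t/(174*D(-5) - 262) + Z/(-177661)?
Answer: 30548030965/201112252 ≈ 151.90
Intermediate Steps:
t = -172961
t/(174*D(-5) - 262) + Z/(-177661) = -172961/(174*(-5) - 262) + 159358/(-177661) = -172961/(-870 - 262) + 159358*(-1/177661) = -172961/(-1132) - 159358/177661 = -172961*(-1/1132) - 159358/177661 = 172961/1132 - 159358/177661 = 30548030965/201112252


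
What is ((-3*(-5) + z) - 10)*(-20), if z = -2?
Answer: -60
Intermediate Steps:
((-3*(-5) + z) - 10)*(-20) = ((-3*(-5) - 2) - 10)*(-20) = ((15 - 2) - 10)*(-20) = (13 - 10)*(-20) = 3*(-20) = -60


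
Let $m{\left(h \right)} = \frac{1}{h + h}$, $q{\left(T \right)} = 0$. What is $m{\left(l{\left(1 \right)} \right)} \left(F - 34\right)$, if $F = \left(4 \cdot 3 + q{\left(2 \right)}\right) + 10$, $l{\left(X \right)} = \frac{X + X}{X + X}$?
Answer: $-6$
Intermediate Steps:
$l{\left(X \right)} = 1$ ($l{\left(X \right)} = \frac{2 X}{2 X} = 2 X \frac{1}{2 X} = 1$)
$m{\left(h \right)} = \frac{1}{2 h}$
$F = 22$ ($F = \left(4 \cdot 3 + 0\right) + 10 = \left(12 + 0\right) + 10 = 12 + 10 = 22$)
$m{\left(l{\left(1 \right)} \right)} \left(F - 34\right) = \frac{1}{2 \cdot 1} \left(22 - 34\right) = \frac{1}{2} \cdot 1 \left(-12\right) = \frac{1}{2} \left(-12\right) = -6$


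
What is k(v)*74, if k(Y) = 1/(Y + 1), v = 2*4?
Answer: 74/9 ≈ 8.2222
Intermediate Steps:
v = 8
k(Y) = 1/(1 + Y)
k(v)*74 = 74/(1 + 8) = 74/9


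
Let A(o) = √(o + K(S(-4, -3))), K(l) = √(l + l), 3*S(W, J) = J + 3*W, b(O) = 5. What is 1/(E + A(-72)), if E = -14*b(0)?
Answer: -1/(70 - √(-72 + I*√10)) ≈ -0.014115 - 0.001716*I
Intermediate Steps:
S(W, J) = W + J/3 (S(W, J) = (J + 3*W)/3 = W + J/3)
K(l) = √2*√l (K(l) = √(2*l) = √2*√l)
E = -70 (E = -14*5 = -70)
A(o) = √(o + I*√10) (A(o) = √(o + √2*√(-4 + (⅓)*(-3))) = √(o + √2*√(-4 - 1)) = √(o + √2*√(-5)) = √(o + √2*(I*√5)) = √(o + I*√10))
1/(E + A(-72)) = 1/(-70 + √(-72 + I*√10))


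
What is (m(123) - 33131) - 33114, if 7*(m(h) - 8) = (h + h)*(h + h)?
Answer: -403143/7 ≈ -57592.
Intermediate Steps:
m(h) = 8 + 4*h²/7 (m(h) = 8 + ((h + h)*(h + h))/7 = 8 + ((2*h)*(2*h))/7 = 8 + (4*h²)/7 = 8 + 4*h²/7)
(m(123) - 33131) - 33114 = ((8 + (4/7)*123²) - 33131) - 33114 = ((8 + (4/7)*15129) - 33131) - 33114 = ((8 + 60516/7) - 33131) - 33114 = (60572/7 - 33131) - 33114 = -171345/7 - 33114 = -403143/7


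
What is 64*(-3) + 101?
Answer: -91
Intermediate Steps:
64*(-3) + 101 = -192 + 101 = -91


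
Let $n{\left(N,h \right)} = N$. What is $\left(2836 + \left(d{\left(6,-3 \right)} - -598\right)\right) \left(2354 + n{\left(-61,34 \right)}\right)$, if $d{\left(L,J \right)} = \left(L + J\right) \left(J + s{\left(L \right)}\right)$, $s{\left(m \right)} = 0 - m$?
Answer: $7812251$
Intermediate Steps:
$s{\left(m \right)} = - m$
$d{\left(L,J \right)} = \left(J + L\right) \left(J - L\right)$ ($d{\left(L,J \right)} = \left(L + J\right) \left(J - L\right) = \left(J + L\right) \left(J - L\right)$)
$\left(2836 + \left(d{\left(6,-3 \right)} - -598\right)\right) \left(2354 + n{\left(-61,34 \right)}\right) = \left(2836 + \left(\left(\left(-3\right)^{2} - 6^{2}\right) - -598\right)\right) \left(2354 - 61\right) = \left(2836 + \left(\left(9 - 36\right) + 598\right)\right) 2293 = \left(2836 + \left(-27 + 598\right)\right) 2293 = \left(2836 + 571\right) 2293 = 3407 \cdot 2293 = 7812251$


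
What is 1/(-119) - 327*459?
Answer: -17861068/119 ≈ -1.5009e+5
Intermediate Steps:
1/(-119) - 327*459 = -1/119 - 150093 = -17861068/119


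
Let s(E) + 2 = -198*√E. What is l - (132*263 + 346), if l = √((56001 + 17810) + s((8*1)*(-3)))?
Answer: -35062 + 3*√(8201 - 44*I*√6) ≈ -34790.0 - 1.7852*I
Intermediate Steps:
s(E) = -2 - 198*√E
l = √(73809 - 396*I*√6) (l = √((56001 + 17810) + (-2 - 198*2*I*√6)) = √(73811 + (-2 - 198*2*I*√6)) = √(73811 + (-2 - 396*I*√6)) = √(73809 - 396*I*√6) ≈ 271.68 - 1.785*I)
l - (132*263 + 346) = 3*√(8201 - 44*I*√6) - (132*263 + 346) = 3*√(8201 - 44*I*√6) - (34716 + 346) = 3*√(8201 - 44*I*√6) - 1*35062 = 3*√(8201 - 44*I*√6) - 35062 = -35062 + 3*√(8201 - 44*I*√6)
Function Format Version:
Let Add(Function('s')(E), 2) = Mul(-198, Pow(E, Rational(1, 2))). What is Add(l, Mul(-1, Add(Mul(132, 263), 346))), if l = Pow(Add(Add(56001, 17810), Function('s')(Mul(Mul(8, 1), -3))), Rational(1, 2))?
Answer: Add(-35062, Mul(3, Pow(Add(8201, Mul(-44, I, Pow(6, Rational(1, 2)))), Rational(1, 2)))) ≈ Add(-34790., Mul(-1.7852, I))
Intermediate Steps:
Function('s')(E) = Add(-2, Mul(-198, Pow(E, Rational(1, 2))))
l = Pow(Add(73809, Mul(-396, I, Pow(6, Rational(1, 2)))), Rational(1, 2)) (l = Pow(Add(Add(56001, 17810), Add(-2, Mul(-198, Pow(Mul(Mul(8, 1), -3), Rational(1, 2))))), Rational(1, 2)) = Pow(Add(73811, Add(-2, Mul(-198, Pow(Mul(8, -3), Rational(1, 2))))), Rational(1, 2)) = Pow(Add(73811, Add(-2, Mul(-198, Pow(-24, Rational(1, 2))))), Rational(1, 2)) = Pow(Add(73811, Add(-2, Mul(-198, Mul(2, I, Pow(6, Rational(1, 2)))))), Rational(1, 2)) = Pow(Add(73811, Add(-2, Mul(-396, I, Pow(6, Rational(1, 2))))), Rational(1, 2)) = Pow(Add(73809, Mul(-396, I, Pow(6, Rational(1, 2)))), Rational(1, 2)) ≈ Add(271.68, Mul(-1.785, I)))
Add(l, Mul(-1, Add(Mul(132, 263), 346))) = Add(Mul(3, Pow(Add(8201, Mul(-44, I, Pow(6, Rational(1, 2)))), Rational(1, 2))), Mul(-1, Add(Mul(132, 263), 346))) = Add(Mul(3, Pow(Add(8201, Mul(-44, I, Pow(6, Rational(1, 2)))), Rational(1, 2))), Mul(-1, Add(34716, 346))) = Add(Mul(3, Pow(Add(8201, Mul(-44, I, Pow(6, Rational(1, 2)))), Rational(1, 2))), Mul(-1, 35062)) = Add(Mul(3, Pow(Add(8201, Mul(-44, I, Pow(6, Rational(1, 2)))), Rational(1, 2))), -35062) = Add(-35062, Mul(3, Pow(Add(8201, Mul(-44, I, Pow(6, Rational(1, 2)))), Rational(1, 2))))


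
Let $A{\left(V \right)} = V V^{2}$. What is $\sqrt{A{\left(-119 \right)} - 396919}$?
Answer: $3 i \sqrt{231342} \approx 1442.9 i$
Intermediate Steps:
$A{\left(V \right)} = V^{3}$
$\sqrt{A{\left(-119 \right)} - 396919} = \sqrt{\left(-119\right)^{3} - 396919} = \sqrt{-1685159 - 396919} = \sqrt{-2082078} = 3 i \sqrt{231342}$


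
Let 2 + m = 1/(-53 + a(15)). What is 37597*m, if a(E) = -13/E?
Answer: -61320707/808 ≈ -75892.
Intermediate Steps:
m = -1631/808 (m = -2 + 1/(-53 - 13/15) = -2 + 1/(-808/15) = -2 - 15/808 = -1631/808 ≈ -2.0186)
37597*m = 37597*(-1631/808) = -61320707/808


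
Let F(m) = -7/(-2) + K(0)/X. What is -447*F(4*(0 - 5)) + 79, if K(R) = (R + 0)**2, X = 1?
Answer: -2971/2 ≈ -1485.5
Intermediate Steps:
K(R) = R**2
F(m) = 7/2 (F(m) = -7/(-2) + 0**2/1 = -7*(-1/2) + 0*1 = 7/2 + 0 = 7/2)
-447*F(4*(0 - 5)) + 79 = -447*7/2 + 79 = -3129/2 + 79 = -2971/2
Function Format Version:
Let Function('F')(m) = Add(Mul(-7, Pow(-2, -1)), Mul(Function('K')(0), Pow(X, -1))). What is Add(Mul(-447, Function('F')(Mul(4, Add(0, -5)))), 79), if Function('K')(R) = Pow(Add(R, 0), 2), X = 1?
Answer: Rational(-2971, 2) ≈ -1485.5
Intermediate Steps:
Function('K')(R) = Pow(R, 2)
Function('F')(m) = Rational(7, 2) (Function('F')(m) = Add(Mul(-7, Pow(-2, -1)), Mul(Pow(0, 2), Pow(1, -1))) = Add(Mul(-7, Rational(-1, 2)), Mul(0, 1)) = Add(Rational(7, 2), 0) = Rational(7, 2))
Add(Mul(-447, Function('F')(Mul(4, Add(0, -5)))), 79) = Add(Mul(-447, Rational(7, 2)), 79) = Add(Rational(-3129, 2), 79) = Rational(-2971, 2)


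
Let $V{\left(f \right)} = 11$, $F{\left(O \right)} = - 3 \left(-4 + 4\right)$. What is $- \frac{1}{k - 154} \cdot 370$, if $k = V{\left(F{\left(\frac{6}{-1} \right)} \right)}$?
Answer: $\frac{370}{143} \approx 2.5874$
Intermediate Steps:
$F{\left(O \right)} = 0$ ($F{\left(O \right)} = \left(-3\right) 0 = 0$)
$k = 11$
$- \frac{1}{k - 154} \cdot 370 = - \frac{1}{11 - 154} \cdot 370 = - \frac{1}{-143} \cdot 370 = \left(-1\right) \left(- \frac{1}{143}\right) 370 = \frac{1}{143} \cdot 370 = \frac{370}{143}$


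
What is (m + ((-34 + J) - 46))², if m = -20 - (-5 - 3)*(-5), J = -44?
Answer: 33856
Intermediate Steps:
m = -60 (m = -20 - (-8)*(-5) = -20 - 1*40 = -20 - 40 = -60)
(m + ((-34 + J) - 46))² = (-60 + ((-34 - 44) - 46))² = (-60 + (-78 - 46))² = (-60 - 124)² = (-184)² = 33856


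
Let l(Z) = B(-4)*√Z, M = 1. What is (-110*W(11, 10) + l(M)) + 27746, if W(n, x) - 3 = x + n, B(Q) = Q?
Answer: 25102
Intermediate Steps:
W(n, x) = 3 + n + x (W(n, x) = 3 + (x + n) = 3 + (n + x) = 3 + n + x)
l(Z) = -4*√Z
(-110*W(11, 10) + l(M)) + 27746 = (-110*(3 + 11 + 10) - 4*√1) + 27746 = (-110*24 - 4*1) + 27746 = (-2640 - 4) + 27746 = -2644 + 27746 = 25102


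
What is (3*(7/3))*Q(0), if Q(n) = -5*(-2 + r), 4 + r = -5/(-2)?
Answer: 245/2 ≈ 122.50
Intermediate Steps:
r = -3/2 (r = -4 - 5/(-2) = -4 - 5*(-½) = -4 + 5/2 = -3/2 ≈ -1.5000)
Q(n) = 35/2 (Q(n) = -5*(-2 - 3/2) = -5*(-7/2) = 35/2)
(3*(7/3))*Q(0) = (3*(7/3))*(35/2) = 7*(35/2) = 245/2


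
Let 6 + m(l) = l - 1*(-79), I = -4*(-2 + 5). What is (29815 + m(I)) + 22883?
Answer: 52759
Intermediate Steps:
I = -12 (I = -4*3 = -12)
m(l) = 73 + l (m(l) = -6 + (l - 1*(-79)) = -6 + (l + 79) = -6 + (79 + l) = 73 + l)
(29815 + m(I)) + 22883 = (29815 + (73 - 12)) + 22883 = (29815 + 61) + 22883 = 29876 + 22883 = 52759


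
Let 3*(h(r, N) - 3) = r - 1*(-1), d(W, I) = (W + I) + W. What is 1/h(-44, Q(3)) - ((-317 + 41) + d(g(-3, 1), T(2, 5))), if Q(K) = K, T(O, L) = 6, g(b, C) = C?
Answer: 9109/34 ≈ 267.91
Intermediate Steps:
d(W, I) = I + 2*W (d(W, I) = (I + W) + W = I + 2*W)
h(r, N) = 10/3 + r/3 (h(r, N) = 3 + (r - 1*(-1))/3 = 3 + (r + 1)/3 = 3 + (1 + r)/3 = 3 + (⅓ + r/3) = 10/3 + r/3)
1/h(-44, Q(3)) - ((-317 + 41) + d(g(-3, 1), T(2, 5))) = 1/(10/3 + (⅓)*(-44)) - ((-317 + 41) + (6 + 2*1)) = 1/(10/3 - 44/3) - (-276 + (6 + 2)) = 1/(-34/3) - (-276 + 8) = -3/34 - 1*(-268) = -3/34 + 268 = 9109/34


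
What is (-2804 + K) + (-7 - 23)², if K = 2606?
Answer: 702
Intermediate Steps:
(-2804 + K) + (-7 - 23)² = (-2804 + 2606) + (-7 - 23)² = -198 + (-30)² = -198 + 900 = 702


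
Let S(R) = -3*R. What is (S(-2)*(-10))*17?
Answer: -1020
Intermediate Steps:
(S(-2)*(-10))*17 = (-3*(-2)*(-10))*17 = (6*(-10))*17 = -60*17 = -1020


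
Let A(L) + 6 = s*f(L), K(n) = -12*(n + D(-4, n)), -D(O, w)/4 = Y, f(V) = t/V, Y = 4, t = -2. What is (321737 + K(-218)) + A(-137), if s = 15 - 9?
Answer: 44461855/137 ≈ 3.2454e+5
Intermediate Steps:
s = 6
f(V) = -2/V
D(O, w) = -16 (D(O, w) = -4*4 = -16)
K(n) = 192 - 12*n (K(n) = -12*(n - 16) = -12*(-16 + n) = 192 - 12*n)
A(L) = -6 - 12/L (A(L) = -6 + 6*(-2/L) = -6 - 12/L)
(321737 + K(-218)) + A(-137) = (321737 + (192 - 12*(-218))) + (-6 - 12/(-137)) = (321737 + (192 + 2616)) + (-6 - 12*(-1/137)) = (321737 + 2808) + (-6 + 12/137) = 324545 - 810/137 = 44461855/137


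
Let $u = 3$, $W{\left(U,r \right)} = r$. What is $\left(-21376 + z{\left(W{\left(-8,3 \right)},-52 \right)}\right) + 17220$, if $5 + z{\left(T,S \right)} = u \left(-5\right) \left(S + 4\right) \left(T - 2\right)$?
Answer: $-3441$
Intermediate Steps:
$z{\left(T,S \right)} = -5 - 15 \left(-2 + T\right) \left(4 + S\right)$ ($z{\left(T,S \right)} = -5 + 3 \left(-5\right) \left(S + 4\right) \left(T - 2\right) = -5 - 15 \left(4 + S\right) \left(-2 + T\right) = -5 - 15 \left(-2 + T\right) \left(4 + S\right)$)
$\left(-21376 + z{\left(W{\left(-8,3 \right)},-52 \right)}\right) + 17220 = \left(-21376 + \left(115 - 180 + 30 \left(-52\right) - \left(-780\right) 3\right)\right) + 17220 = \left(-21376 + \left(115 - 180 - 1560 + 2340\right)\right) + 17220 = \left(-21376 + 715\right) + 17220 = -20661 + 17220 = -3441$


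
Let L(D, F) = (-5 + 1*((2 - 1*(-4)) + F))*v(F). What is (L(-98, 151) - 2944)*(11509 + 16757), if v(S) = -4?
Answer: -100400832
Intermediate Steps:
L(D, F) = -4 - 4*F (L(D, F) = (-5 + 1*((2 - 1*(-4)) + F))*(-4) = (-5 + 1*((2 + 4) + F))*(-4) = (-5 + 1*(6 + F))*(-4) = (-5 + (6 + F))*(-4) = (1 + F)*(-4) = -4 - 4*F)
(L(-98, 151) - 2944)*(11509 + 16757) = ((-4 - 4*151) - 2944)*(11509 + 16757) = ((-4 - 604) - 2944)*28266 = (-608 - 2944)*28266 = -3552*28266 = -100400832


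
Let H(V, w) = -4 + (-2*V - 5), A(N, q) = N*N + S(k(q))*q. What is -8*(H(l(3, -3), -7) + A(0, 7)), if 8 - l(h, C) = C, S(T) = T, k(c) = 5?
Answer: -32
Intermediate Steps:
l(h, C) = 8 - C
A(N, q) = N**2 + 5*q (A(N, q) = N*N + 5*q = N**2 + 5*q)
H(V, w) = -9 - 2*V (H(V, w) = -4 + (-5 - 2*V) = -9 - 2*V)
-8*(H(l(3, -3), -7) + A(0, 7)) = -8*((-9 - 2*(8 - 1*(-3))) + (0**2 + 5*7)) = -8*((-9 - 2*(8 + 3)) + (0 + 35)) = -8*((-9 - 2*11) + 35) = -8*((-9 - 22) + 35) = -8*(-31 + 35) = -8*4 = -32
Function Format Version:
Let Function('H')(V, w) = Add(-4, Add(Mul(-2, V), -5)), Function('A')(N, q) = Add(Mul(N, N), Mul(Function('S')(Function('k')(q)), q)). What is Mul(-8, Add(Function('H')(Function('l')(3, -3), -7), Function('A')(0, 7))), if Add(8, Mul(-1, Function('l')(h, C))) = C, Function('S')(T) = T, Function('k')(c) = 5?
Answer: -32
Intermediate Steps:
Function('l')(h, C) = Add(8, Mul(-1, C))
Function('A')(N, q) = Add(Pow(N, 2), Mul(5, q)) (Function('A')(N, q) = Add(Mul(N, N), Mul(5, q)) = Add(Pow(N, 2), Mul(5, q)))
Function('H')(V, w) = Add(-9, Mul(-2, V)) (Function('H')(V, w) = Add(-4, Add(-5, Mul(-2, V))) = Add(-9, Mul(-2, V)))
Mul(-8, Add(Function('H')(Function('l')(3, -3), -7), Function('A')(0, 7))) = Mul(-8, Add(Add(-9, Mul(-2, Add(8, Mul(-1, -3)))), Add(Pow(0, 2), Mul(5, 7)))) = Mul(-8, Add(Add(-9, Mul(-2, Add(8, 3))), Add(0, 35))) = Mul(-8, Add(Add(-9, Mul(-2, 11)), 35)) = Mul(-8, Add(Add(-9, -22), 35)) = Mul(-8, Add(-31, 35)) = Mul(-8, 4) = -32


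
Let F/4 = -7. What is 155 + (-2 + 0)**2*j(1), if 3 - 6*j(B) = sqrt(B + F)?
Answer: 157 - 2*I*sqrt(3) ≈ 157.0 - 3.4641*I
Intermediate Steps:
F = -28 (F = 4*(-7) = -28)
j(B) = 1/2 - sqrt(-28 + B)/6 (j(B) = 1/2 - sqrt(B - 28)/6 = 1/2 - sqrt(-28 + B)/6)
155 + (-2 + 0)**2*j(1) = 155 + (-2 + 0)**2*(1/2 - sqrt(-28 + 1)/6) = 155 + (-2)**2*(1/2 - I*sqrt(3)/2) = 155 + 4*(1/2 - I*sqrt(3)/2) = 155 + (2 - 2*I*sqrt(3)) = 157 - 2*I*sqrt(3)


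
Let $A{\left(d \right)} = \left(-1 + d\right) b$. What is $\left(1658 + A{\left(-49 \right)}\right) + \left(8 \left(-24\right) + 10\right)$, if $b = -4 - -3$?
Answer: $1526$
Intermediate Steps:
$b = -1$ ($b = -4 + 3 = -1$)
$A{\left(d \right)} = 1 - d$ ($A{\left(d \right)} = \left(-1 + d\right) \left(-1\right) = 1 - d$)
$\left(1658 + A{\left(-49 \right)}\right) + \left(8 \left(-24\right) + 10\right) = \left(1658 + \left(1 - -49\right)\right) + \left(8 \left(-24\right) + 10\right) = \left(1658 + \left(1 + 49\right)\right) + \left(-192 + 10\right) = \left(1658 + 50\right) - 182 = 1708 - 182 = 1526$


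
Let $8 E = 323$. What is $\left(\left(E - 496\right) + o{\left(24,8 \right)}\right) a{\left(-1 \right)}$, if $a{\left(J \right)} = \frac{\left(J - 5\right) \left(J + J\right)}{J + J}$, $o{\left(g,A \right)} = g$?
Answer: $\frac{10359}{4} \approx 2589.8$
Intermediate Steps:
$E = \frac{323}{8}$ ($E = \frac{1}{8} \cdot 323 = \frac{323}{8} \approx 40.375$)
$a{\left(J \right)} = -5 + J$ ($a{\left(J \right)} = \frac{\left(-5 + J\right) 2 J}{2 J} = 2 J \left(-5 + J\right) \frac{1}{2 J} = -5 + J$)
$\left(\left(E - 496\right) + o{\left(24,8 \right)}\right) a{\left(-1 \right)} = \left(\left(\frac{323}{8} - 496\right) + 24\right) \left(-5 - 1\right) = \left(- \frac{3645}{8} + 24\right) \left(-6\right) = \left(- \frac{3453}{8}\right) \left(-6\right) = \frac{10359}{4}$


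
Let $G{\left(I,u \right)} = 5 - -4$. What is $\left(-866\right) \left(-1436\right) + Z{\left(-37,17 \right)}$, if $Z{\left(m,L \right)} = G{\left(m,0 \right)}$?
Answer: $1243585$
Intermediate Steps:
$G{\left(I,u \right)} = 9$ ($G{\left(I,u \right)} = 5 + 4 = 9$)
$Z{\left(m,L \right)} = 9$
$\left(-866\right) \left(-1436\right) + Z{\left(-37,17 \right)} = \left(-866\right) \left(-1436\right) + 9 = 1243576 + 9 = 1243585$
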